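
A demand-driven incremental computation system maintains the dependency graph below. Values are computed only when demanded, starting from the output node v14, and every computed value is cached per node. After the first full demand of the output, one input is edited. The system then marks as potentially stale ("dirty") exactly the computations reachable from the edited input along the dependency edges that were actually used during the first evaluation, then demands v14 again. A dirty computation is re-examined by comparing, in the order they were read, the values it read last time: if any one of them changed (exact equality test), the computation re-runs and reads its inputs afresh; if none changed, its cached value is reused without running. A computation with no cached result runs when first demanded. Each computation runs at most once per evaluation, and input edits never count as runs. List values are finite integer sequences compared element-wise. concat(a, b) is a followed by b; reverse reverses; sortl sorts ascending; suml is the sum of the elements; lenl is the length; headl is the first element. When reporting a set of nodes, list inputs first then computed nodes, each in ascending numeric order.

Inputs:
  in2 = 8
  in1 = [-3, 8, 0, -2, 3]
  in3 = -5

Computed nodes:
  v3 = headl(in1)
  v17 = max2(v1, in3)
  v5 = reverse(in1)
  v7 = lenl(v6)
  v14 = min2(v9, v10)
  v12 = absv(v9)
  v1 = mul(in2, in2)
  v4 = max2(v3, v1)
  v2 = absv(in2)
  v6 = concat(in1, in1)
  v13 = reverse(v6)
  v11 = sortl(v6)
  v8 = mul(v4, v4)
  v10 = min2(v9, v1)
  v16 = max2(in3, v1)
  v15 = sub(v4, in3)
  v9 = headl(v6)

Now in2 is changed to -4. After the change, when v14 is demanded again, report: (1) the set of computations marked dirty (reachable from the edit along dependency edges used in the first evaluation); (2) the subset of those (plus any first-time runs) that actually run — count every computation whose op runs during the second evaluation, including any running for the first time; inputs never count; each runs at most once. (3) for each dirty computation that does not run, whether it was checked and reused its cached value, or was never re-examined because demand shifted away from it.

First evaluation (everything demanded from the output):
  v1 = mul(8, 8) = 64
  v6 = concat([-3, 8, 0, -2, 3], [-3, 8, 0, -2, 3]) = [-3, 8, 0, -2, 3, -3, 8, 0, -2, 3]
  v9 = headl([-3, 8, 0, -2, 3, -3, 8, 0, -2, 3]) = -3
  v10 = min2(-3, 64) = -3
  v14 = min2(-3, -3) = -3

Propagation after the edit:
  v1: runs — in2 8->-4; in2 8->-4; result 16.
  v10: runs — v1 64->16; result -3 (same value as before).
  v14: checked — values it read are unchanged (v9 unchanged, v10 unchanged); reused cached -3 without running.

Key observation: the change is absorbed at v10 — it re-runs but produces the same value, and the output's value is unchanged.

Marked dirty: v1, v10, v14.
Computations that run: v1, v10 — 2 in total.
Checked but reused from cache: v14.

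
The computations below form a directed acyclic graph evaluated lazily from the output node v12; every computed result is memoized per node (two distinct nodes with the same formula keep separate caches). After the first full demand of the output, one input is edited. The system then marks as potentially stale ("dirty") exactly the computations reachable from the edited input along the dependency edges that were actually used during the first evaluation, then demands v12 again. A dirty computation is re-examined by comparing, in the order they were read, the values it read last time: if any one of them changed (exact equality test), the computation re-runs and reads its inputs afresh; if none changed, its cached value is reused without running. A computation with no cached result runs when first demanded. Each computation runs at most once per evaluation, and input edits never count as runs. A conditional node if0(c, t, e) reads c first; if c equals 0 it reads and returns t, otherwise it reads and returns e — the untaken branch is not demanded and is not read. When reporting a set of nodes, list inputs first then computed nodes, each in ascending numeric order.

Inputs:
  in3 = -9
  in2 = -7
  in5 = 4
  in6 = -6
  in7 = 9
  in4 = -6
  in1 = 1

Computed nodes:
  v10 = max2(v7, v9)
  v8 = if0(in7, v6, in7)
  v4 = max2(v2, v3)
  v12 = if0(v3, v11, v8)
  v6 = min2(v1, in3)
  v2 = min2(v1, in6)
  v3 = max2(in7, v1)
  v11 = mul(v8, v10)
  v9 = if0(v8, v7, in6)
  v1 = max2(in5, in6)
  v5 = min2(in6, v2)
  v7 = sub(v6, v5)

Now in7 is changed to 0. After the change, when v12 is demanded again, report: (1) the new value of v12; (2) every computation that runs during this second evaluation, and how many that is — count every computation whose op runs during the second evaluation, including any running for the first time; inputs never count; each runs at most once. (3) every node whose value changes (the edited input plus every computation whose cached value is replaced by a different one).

Demanding v12 again yields -9.
4 computations run: v3, v6, v8, v12.
The nodes whose values change: in7, v3, v8, v12.
Note the branch switch — v6 had no cache and runs now for the first time.

First demand of the output computes:
  v1 = max2(4, -6) = 4
  v3 = max2(9, 4) = 9
  v8 = if0(in7=9 -> else branch in7) = 9
  v12 = if0(v3=9 -> else branch v8) = 9

After the edit, cleaning proceeds:
  v3: a read changed (in7 9->0) — executes, giving 4.
  v6: had never run; runs now, result -9.
  v8: a read changed (in7 9->0; in7 9->0) — executes, giving -9.
  v12: a read changed (v3 9->4; v8 9->-9) — executes, giving -9.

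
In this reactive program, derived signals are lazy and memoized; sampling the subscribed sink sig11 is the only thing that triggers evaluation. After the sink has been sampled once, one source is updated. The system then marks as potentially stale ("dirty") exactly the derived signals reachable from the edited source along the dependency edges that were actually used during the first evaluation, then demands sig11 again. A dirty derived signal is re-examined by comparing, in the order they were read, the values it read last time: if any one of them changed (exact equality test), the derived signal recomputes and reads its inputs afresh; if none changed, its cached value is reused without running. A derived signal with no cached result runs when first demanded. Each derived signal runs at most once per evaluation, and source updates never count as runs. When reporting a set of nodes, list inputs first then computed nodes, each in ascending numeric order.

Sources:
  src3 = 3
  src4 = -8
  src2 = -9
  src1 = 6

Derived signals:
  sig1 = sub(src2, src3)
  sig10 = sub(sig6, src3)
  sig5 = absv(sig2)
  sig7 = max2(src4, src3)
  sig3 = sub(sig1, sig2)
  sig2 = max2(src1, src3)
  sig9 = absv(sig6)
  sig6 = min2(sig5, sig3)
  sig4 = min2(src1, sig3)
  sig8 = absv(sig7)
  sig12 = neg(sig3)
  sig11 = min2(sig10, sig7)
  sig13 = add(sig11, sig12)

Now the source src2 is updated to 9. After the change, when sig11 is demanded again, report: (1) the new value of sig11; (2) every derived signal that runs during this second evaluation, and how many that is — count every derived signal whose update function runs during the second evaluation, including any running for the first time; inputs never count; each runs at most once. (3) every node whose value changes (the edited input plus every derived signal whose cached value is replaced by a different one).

Demanding sig11 again yields -3.
5 derived signals run: sig1, sig3, sig6, sig10, sig11.
The nodes whose values change: src2, sig1, sig3, sig6, sig10, sig11.

First demand of the output computes:
  sig1 = sub(-9, 3) = -12
  sig2 = max2(6, 3) = 6
  sig3 = sub(-12, 6) = -18
  sig5 = absv(6) = 6
  sig6 = min2(6, -18) = -18
  sig7 = max2(-8, 3) = 3
  sig10 = sub(-18, 3) = -21
  sig11 = min2(-21, 3) = -21

After the edit, cleaning proceeds:
  sig1: a read changed (src2 -9->9) — executes, giving 6.
  sig3: a read changed (sig1 -12->6) — executes, giving 0.
  sig6: a read changed (sig3 -18->0) — executes, giving 0.
  sig10: a read changed (sig6 -18->0) — executes, giving -3.
  sig11: a read changed (sig10 -21->-3) — executes, giving -3.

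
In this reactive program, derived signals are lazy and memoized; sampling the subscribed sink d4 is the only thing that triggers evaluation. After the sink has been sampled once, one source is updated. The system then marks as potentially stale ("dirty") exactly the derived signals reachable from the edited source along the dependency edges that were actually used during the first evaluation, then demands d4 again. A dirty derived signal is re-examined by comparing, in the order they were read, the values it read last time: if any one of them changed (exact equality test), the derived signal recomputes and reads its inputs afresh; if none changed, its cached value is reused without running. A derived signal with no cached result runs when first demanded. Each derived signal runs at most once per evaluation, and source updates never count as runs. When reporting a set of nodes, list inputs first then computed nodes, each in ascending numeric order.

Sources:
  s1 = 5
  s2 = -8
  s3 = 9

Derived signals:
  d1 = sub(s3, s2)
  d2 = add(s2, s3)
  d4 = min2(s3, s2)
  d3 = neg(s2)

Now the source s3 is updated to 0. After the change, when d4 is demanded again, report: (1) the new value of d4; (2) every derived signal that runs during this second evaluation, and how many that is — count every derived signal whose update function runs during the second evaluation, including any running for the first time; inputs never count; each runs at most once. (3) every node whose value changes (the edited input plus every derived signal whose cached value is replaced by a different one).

Demanding d4 again yields -8.
1 derived signals run: d4.
The nodes whose values change: s3.

First demand of the output computes:
  d4 = min2(9, -8) = -8

After the edit, cleaning proceeds:
  d4: a read changed (s3 9->0) — executes, giving -8 — identical to its old value.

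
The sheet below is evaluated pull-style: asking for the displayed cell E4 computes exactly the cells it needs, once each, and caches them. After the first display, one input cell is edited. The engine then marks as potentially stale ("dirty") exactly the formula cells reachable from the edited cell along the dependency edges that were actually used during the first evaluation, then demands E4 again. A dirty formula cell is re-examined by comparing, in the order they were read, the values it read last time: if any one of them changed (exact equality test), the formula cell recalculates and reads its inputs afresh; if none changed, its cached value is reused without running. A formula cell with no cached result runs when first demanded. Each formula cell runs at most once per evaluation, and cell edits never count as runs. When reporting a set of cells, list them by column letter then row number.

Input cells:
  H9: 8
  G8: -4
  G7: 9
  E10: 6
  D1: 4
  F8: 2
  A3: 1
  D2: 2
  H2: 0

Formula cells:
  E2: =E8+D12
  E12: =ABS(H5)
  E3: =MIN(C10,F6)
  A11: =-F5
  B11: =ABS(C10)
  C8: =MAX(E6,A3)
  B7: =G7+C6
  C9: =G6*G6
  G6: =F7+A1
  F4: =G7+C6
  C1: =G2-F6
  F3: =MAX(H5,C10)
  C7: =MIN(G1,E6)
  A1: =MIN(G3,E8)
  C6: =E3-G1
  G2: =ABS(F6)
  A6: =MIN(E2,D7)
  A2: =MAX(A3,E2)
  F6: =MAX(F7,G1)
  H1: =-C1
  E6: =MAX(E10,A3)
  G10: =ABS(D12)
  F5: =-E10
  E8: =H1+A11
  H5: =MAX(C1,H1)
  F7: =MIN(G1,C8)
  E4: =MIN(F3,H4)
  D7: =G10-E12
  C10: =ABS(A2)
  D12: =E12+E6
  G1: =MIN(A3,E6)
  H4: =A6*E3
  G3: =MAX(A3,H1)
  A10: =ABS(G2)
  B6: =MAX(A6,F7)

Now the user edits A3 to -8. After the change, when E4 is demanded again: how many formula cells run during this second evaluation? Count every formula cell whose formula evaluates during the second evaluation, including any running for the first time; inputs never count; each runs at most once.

First demand of the output computes:
  E6 = MAX(6, 1) = 6
  C8 = MAX(6, 1) = 6
  F5 = -(6) = -6
  A11 = -(-6) = 6
  G1 = MIN(1, 6) = 1
  F7 = MIN(1, 6) = 1
  F6 = MAX(1, 1) = 1
  G2 = ABS(1) = 1
  C1 = 1 - 1 = 0
  H1 = -(0) = 0
  E8 = 0 + 6 = 6
  H5 = MAX(0, 0) = 0
  E12 = ABS(0) = 0
  D12 = 0 + 6 = 6
  E2 = 6 + 6 = 12
  A2 = MAX(1, 12) = 12
  C10 = ABS(12) = 12
  E3 = MIN(12, 1) = 1
  F3 = MAX(0, 12) = 12
  G10 = ABS(6) = 6
  D7 = 6 - 0 = 6
  A6 = MIN(12, 6) = 6
  H4 = 6 * 1 = 6
  E4 = MIN(12, 6) = 6

After the edit, cleaning proceeds:
  E6: a read changed (A3 1->-8) — executes, giving 6 — identical to its old value.
  C8: a read changed (A3 1->-8) — executes, giving 6 — identical to its old value.
  G1: a read changed (A3 1->-8) — executes, giving -8.
  F7: a read changed (G1 1->-8) — executes, giving -8.
  F6: a read changed (F7 1->-8; G1 1->-8) — executes, giving -8.
  G2: a read changed (F6 1->-8) — executes, giving 8.
  C1: a read changed (G2 1->8; F6 1->-8) — executes, giving 16.
  H1: a read changed (C1 0->16) — executes, giving -16.
  E8: a read changed (H1 0->-16) — executes, giving -10.
  H5: a read changed (C1 0->16; H1 0->-16) — executes, giving 16.
  E12: a read changed (H5 0->16) — executes, giving 16.
  D12: a read changed (E12 0->16) — executes, giving 22.
  E2: a read changed (E8 6->-10; D12 6->22) — executes, giving 12 — identical to its old value.
  A2: a read changed (A3 1->-8) — executes, giving 12 — identical to its old value.
  C10: dirty, but its reads are unchanged (A2 unchanged); cached 12 stands.
  E3: a read changed (F6 1->-8) — executes, giving -8.
  F3: a read changed (H5 0->16) — executes, giving 16.
  G10: a read changed (D12 6->22) — executes, giving 22.
  D7: a read changed (G10 6->22; E12 0->16) — executes, giving 6 — identical to its old value.
  A6: dirty, but its reads are unchanged (E2 unchanged, D7 unchanged); cached 6 stands.
  H4: a read changed (E3 1->-8) — executes, giving -48.
  E4: a read changed (F3 12->16; H4 6->-48) — executes, giving -48.

Note where the cutoff bites: A6 is checked, finds nothing changed, and keeps its cache.

20 formula cells run: A2, C1, C8, D7, D12, E2, E3, E4, E6, E8, E12, F3, F6, F7, G1, G2, G10, H1, H4, H5.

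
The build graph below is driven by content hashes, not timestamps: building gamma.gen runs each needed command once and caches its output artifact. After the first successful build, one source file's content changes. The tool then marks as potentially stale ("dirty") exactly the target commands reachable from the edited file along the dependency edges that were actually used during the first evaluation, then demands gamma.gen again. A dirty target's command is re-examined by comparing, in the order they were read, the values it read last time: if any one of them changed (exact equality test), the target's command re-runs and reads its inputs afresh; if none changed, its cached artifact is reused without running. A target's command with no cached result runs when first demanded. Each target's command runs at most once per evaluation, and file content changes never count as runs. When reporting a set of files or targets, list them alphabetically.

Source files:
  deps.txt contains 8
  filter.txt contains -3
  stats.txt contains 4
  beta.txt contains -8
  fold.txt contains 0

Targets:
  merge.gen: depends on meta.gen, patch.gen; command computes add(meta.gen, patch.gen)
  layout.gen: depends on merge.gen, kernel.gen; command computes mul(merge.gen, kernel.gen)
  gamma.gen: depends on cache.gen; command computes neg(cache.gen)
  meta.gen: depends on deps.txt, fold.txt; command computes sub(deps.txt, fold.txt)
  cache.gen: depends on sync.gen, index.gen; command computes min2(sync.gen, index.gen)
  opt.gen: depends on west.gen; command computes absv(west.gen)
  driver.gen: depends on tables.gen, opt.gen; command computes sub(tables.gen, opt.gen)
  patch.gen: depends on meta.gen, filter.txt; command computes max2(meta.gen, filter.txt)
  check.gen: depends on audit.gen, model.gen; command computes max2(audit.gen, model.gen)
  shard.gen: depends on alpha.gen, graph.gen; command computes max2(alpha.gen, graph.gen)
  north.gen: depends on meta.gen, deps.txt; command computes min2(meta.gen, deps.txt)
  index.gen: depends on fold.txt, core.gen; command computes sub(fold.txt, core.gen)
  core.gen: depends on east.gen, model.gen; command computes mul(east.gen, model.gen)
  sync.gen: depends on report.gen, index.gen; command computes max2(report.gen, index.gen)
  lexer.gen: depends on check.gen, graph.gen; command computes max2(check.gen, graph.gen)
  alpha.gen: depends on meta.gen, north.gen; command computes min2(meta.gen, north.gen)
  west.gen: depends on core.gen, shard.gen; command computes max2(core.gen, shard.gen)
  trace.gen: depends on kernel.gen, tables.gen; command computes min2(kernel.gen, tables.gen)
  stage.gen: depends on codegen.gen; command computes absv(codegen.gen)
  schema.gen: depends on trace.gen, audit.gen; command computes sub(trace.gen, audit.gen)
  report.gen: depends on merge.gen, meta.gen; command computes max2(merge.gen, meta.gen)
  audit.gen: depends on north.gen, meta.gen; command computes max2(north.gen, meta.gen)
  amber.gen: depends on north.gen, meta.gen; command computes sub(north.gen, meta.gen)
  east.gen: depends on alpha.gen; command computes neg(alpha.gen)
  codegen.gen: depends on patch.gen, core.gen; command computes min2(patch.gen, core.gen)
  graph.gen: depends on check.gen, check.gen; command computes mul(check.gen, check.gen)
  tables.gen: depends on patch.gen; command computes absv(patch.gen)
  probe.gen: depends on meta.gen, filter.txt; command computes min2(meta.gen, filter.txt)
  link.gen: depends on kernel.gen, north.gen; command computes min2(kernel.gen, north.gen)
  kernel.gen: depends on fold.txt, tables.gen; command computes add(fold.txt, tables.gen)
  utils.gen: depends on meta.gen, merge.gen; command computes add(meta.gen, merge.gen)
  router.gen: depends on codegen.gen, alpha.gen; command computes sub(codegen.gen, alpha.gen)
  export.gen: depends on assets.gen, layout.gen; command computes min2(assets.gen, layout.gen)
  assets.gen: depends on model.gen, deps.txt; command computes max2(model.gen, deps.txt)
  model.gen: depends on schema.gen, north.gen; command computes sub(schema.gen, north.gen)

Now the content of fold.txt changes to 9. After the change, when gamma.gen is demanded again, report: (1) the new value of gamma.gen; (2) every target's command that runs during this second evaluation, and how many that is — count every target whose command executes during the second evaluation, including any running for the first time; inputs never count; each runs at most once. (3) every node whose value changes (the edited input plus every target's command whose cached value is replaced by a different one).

Initial pass — values computed on the first demand:
  meta.gen = sub(8, 0) = 8
  north.gen = min2(8, 8) = 8
  alpha.gen = min2(8, 8) = 8
  audit.gen = max2(8, 8) = 8
  east.gen = neg(8) = -8
  patch.gen = max2(8, -3) = 8
  merge.gen = add(8, 8) = 16
  report.gen = max2(16, 8) = 16
  tables.gen = absv(8) = 8
  kernel.gen = add(0, 8) = 8
  trace.gen = min2(8, 8) = 8
  schema.gen = sub(8, 8) = 0
  model.gen = sub(0, 8) = -8
  core.gen = mul(-8, -8) = 64
  index.gen = sub(0, 64) = -64
  sync.gen = max2(16, -64) = 16
  cache.gen = min2(16, -64) = -64
  gamma.gen = neg(-64) = 64

Second demand — change propagation:
  meta.gen: re-runs because fold.txt 0->9; new result -1.
  north.gen: re-runs because meta.gen 8->-1; new result -1.
  alpha.gen: re-runs because meta.gen 8->-1; north.gen 8->-1; new result -1.
  audit.gen: re-runs because north.gen 8->-1; meta.gen 8->-1; new result -1.
  east.gen: re-runs because alpha.gen 8->-1; new result 1.
  patch.gen: re-runs because meta.gen 8->-1; new result -1.
  merge.gen: re-runs because meta.gen 8->-1; patch.gen 8->-1; new result -2.
  report.gen: re-runs because merge.gen 16->-2; meta.gen 8->-1; new result -1.
  tables.gen: re-runs because patch.gen 8->-1; new result 1.
  kernel.gen: re-runs because fold.txt 0->9; tables.gen 8->1; new result 10.
  trace.gen: re-runs because kernel.gen 8->10; tables.gen 8->1; new result 1.
  schema.gen: re-runs because trace.gen 8->1; audit.gen 8->-1; new result 2.
  model.gen: re-runs because schema.gen 0->2; north.gen 8->-1; new result 3.
  core.gen: re-runs because east.gen -8->1; model.gen -8->3; new result 3.
  index.gen: re-runs because fold.txt 0->9; core.gen 64->3; new result 6.
  sync.gen: re-runs because report.gen 16->-1; index.gen -64->6; new result 6.
  cache.gen: re-runs because sync.gen 16->6; index.gen -64->6; new result 6.
  gamma.gen: re-runs because cache.gen -64->6; new result -6.

gamma.gen now evaluates to -6.
Run set: alpha.gen, audit.gen, cache.gen, core.gen, east.gen, gamma.gen, index.gen, kernel.gen, merge.gen, meta.gen, model.gen, north.gen, patch.gen, report.gen, schema.gen, sync.gen, tables.gen, trace.gen (18 run).
Changed values: alpha.gen, audit.gen, cache.gen, core.gen, east.gen, fold.txt, gamma.gen, index.gen, kernel.gen, merge.gen, meta.gen, model.gen, north.gen, patch.gen, report.gen, schema.gen, sync.gen, tables.gen, trace.gen.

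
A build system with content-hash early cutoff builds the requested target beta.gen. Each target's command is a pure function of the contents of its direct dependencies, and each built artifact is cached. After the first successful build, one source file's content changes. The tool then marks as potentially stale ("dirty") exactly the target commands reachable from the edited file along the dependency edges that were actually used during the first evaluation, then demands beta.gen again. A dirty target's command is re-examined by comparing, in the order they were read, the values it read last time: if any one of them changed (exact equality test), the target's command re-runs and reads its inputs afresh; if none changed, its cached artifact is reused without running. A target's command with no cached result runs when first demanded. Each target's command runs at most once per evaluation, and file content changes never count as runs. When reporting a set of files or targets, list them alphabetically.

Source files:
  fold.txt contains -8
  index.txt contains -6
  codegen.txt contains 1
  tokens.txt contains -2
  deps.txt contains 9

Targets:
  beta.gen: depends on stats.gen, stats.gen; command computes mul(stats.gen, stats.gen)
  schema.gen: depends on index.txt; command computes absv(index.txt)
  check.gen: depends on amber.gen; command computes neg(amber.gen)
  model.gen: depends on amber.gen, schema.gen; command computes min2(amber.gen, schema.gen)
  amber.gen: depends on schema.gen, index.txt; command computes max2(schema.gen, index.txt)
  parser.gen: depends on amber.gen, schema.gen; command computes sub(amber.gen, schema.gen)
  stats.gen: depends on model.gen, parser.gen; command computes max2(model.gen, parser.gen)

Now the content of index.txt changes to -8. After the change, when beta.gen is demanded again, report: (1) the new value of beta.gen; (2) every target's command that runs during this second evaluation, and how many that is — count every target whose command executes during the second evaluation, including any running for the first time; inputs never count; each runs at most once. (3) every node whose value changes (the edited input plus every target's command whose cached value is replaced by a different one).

First evaluation (everything demanded from the output):
  schema.gen = absv(-6) = 6
  amber.gen = max2(6, -6) = 6
  model.gen = min2(6, 6) = 6
  parser.gen = sub(6, 6) = 0
  stats.gen = max2(6, 0) = 6
  beta.gen = mul(6, 6) = 36

Propagation after the edit:
  schema.gen: runs — index.txt -6->-8; result 8.
  amber.gen: runs — schema.gen 6->8; index.txt -6->-8; result 8.
  model.gen: runs — amber.gen 6->8; schema.gen 6->8; result 8.
  parser.gen: runs — amber.gen 6->8; schema.gen 6->8; result 0 (same value as before).
  stats.gen: runs — model.gen 6->8; result 8.
  beta.gen: runs — stats.gen 6->8; stats.gen 6->8; result 64.

New value of beta.gen: 64.
Target commands that run: amber.gen, beta.gen, model.gen, parser.gen, schema.gen, stats.gen — 6 in total.
Values that change: amber.gen, beta.gen, index.txt, model.gen, schema.gen, stats.gen.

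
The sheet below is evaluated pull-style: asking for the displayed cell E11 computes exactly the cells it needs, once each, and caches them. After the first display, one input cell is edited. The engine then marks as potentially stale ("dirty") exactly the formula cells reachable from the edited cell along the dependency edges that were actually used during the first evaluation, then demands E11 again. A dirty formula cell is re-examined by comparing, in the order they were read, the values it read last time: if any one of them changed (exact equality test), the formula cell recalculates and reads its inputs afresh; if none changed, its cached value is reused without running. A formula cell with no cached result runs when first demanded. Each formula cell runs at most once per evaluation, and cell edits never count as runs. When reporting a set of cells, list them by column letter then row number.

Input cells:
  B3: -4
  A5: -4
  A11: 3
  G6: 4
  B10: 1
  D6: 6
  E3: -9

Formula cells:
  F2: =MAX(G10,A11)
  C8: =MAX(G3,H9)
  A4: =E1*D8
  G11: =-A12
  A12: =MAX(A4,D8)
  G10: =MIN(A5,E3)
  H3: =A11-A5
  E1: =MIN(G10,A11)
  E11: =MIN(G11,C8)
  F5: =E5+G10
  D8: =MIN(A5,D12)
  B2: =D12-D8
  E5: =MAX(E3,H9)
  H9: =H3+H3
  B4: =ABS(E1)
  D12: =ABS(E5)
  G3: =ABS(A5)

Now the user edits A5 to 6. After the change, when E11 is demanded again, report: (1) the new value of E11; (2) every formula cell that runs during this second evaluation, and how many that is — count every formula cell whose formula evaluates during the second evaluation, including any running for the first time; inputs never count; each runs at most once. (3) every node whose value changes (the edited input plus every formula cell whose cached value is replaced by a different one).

Demanding E11 again yields -6.
12 formula cells run: A4, A12, C8, D8, D12, E5, E11, G3, G10, G11, H3, H9.
The nodes whose values change: A4, A5, A12, C8, D8, D12, E5, E11, G3, G11, H3, H9.
Note where the cutoff bites: E1 is checked, finds nothing changed, and keeps its cache.

First demand of the output computes:
  G3 = ABS(-4) = 4
  G10 = MIN(-4, -9) = -9
  E1 = MIN(-9, 3) = -9
  H3 = 3 - -4 = 7
  H9 = 7 + 7 = 14
  C8 = MAX(4, 14) = 14
  E5 = MAX(-9, 14) = 14
  D12 = ABS(14) = 14
  D8 = MIN(-4, 14) = -4
  A4 = -9 * -4 = 36
  A12 = MAX(36, -4) = 36
  G11 = -(36) = -36
  E11 = MIN(-36, 14) = -36

After the edit, cleaning proceeds:
  G3: a read changed (A5 -4->6) — executes, giving 6.
  G10: a read changed (A5 -4->6) — executes, giving -9 — identical to its old value.
  E1: dirty, but its reads are unchanged (G10 unchanged, A11 unchanged); cached -9 stands.
  H3: a read changed (A5 -4->6) — executes, giving -3.
  H9: a read changed (H3 7->-3; H3 7->-3) — executes, giving -6.
  C8: a read changed (G3 4->6; H9 14->-6) — executes, giving 6.
  E5: a read changed (H9 14->-6) — executes, giving -6.
  D12: a read changed (E5 14->-6) — executes, giving 6.
  D8: a read changed (A5 -4->6; D12 14->6) — executes, giving 6.
  A4: a read changed (D8 -4->6) — executes, giving -54.
  A12: a read changed (A4 36->-54; D8 -4->6) — executes, giving 6.
  G11: a read changed (A12 36->6) — executes, giving -6.
  E11: a read changed (G11 -36->-6; C8 14->6) — executes, giving -6.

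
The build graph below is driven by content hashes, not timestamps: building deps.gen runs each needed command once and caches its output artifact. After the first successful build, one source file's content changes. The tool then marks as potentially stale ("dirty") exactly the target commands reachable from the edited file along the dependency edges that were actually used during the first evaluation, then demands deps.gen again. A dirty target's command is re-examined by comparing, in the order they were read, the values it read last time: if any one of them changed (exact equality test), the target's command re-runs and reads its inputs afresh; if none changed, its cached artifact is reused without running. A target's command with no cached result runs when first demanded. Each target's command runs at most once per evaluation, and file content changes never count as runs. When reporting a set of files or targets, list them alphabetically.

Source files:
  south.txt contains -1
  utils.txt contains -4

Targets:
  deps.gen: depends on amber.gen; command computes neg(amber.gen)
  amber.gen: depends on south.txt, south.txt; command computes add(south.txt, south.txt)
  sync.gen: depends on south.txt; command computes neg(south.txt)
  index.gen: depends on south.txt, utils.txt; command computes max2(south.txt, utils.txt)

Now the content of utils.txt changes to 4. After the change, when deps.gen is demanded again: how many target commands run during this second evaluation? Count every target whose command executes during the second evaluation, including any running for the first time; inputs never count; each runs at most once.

Initial pass — values computed on the first demand:
  amber.gen = add(-1, -1) = -2
  deps.gen = neg(-2) = 2

Second demand — change propagation:
  no demanded computation ever read utils.txt, so the edit dirties nothing and nothing runs.

The important point: nothing the output needs ever reads utils.txt, so the edit is invisible to it.

Run set: none (0 run).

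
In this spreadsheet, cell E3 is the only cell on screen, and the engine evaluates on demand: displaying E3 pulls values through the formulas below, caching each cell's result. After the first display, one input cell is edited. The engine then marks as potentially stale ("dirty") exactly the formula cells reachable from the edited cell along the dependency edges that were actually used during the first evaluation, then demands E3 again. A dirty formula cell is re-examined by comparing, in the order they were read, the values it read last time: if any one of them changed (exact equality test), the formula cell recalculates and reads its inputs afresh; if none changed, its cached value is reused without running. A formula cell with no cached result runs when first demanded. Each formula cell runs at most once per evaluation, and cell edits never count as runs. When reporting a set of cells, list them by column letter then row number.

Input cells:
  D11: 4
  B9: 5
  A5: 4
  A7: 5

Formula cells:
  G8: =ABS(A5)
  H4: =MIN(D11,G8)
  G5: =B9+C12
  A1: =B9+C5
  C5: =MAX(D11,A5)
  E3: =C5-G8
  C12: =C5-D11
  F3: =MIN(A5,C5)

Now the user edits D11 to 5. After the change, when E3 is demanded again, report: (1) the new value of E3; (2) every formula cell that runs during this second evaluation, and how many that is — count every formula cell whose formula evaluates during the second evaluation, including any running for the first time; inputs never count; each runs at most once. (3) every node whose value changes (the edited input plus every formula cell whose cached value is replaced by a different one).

Initial pass — values computed on the first demand:
  C5 = MAX(4, 4) = 4
  G8 = ABS(4) = 4
  E3 = 4 - 4 = 0

Second demand — change propagation:
  C5: re-runs because D11 4->5; new result 5.
  E3: re-runs because C5 4->5; new result 1.

E3 now evaluates to 1.
Run set: C5, E3 (2 run).
Changed values: C5, D11, E3.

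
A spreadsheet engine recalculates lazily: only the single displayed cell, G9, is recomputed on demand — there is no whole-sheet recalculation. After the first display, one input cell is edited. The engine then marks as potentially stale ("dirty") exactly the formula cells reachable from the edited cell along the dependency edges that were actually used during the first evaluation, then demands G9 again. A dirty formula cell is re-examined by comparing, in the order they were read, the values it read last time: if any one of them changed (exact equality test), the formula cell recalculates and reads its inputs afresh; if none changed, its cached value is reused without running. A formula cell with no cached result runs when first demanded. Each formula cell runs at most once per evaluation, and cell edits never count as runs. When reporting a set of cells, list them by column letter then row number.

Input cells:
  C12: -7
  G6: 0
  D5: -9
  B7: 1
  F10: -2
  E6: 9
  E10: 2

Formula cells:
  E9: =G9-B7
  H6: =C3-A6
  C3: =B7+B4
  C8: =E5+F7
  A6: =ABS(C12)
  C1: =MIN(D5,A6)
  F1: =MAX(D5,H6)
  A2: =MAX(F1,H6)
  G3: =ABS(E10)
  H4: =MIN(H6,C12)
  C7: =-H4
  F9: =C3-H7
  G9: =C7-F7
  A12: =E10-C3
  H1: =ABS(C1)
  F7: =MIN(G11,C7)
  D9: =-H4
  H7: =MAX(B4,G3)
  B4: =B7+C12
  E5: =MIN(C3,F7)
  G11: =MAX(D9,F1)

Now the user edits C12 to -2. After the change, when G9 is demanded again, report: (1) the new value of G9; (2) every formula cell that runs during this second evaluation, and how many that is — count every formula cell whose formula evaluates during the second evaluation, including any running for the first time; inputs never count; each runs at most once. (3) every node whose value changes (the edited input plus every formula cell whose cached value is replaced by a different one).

New value of G9: 0.
Formula cells that run: A6, B4, C3, C7, D9, F1, F7, G9, G11, H4, H6 — 11 in total.
Values that change: A6, B4, C3, C7, C12, D9, F1, F7, G11, H4, H6.

First evaluation (everything demanded from the output):
  A6 = ABS(-7) = 7
  B4 = 1 + -7 = -6
  C3 = 1 + -6 = -5
  H6 = -5 - 7 = -12
  F1 = MAX(-9, -12) = -9
  H4 = MIN(-12, -7) = -12
  C7 = -(-12) = 12
  D9 = -(-12) = 12
  G11 = MAX(12, -9) = 12
  F7 = MIN(12, 12) = 12
  G9 = 12 - 12 = 0

Propagation after the edit:
  A6: runs — C12 -7->-2; result 2.
  B4: runs — C12 -7->-2; result -1.
  C3: runs — B4 -6->-1; result 0.
  H6: runs — C3 -5->0; A6 7->2; result -2.
  F1: runs — H6 -12->-2; result -2.
  H4: runs — H6 -12->-2; C12 -7->-2; result -2.
  C7: runs — H4 -12->-2; result 2.
  D9: runs — H4 -12->-2; result 2.
  G11: runs — D9 12->2; F1 -9->-2; result 2.
  F7: runs — G11 12->2; C7 12->2; result 2.
  G9: runs — C7 12->2; F7 12->2; result 0 (same value as before).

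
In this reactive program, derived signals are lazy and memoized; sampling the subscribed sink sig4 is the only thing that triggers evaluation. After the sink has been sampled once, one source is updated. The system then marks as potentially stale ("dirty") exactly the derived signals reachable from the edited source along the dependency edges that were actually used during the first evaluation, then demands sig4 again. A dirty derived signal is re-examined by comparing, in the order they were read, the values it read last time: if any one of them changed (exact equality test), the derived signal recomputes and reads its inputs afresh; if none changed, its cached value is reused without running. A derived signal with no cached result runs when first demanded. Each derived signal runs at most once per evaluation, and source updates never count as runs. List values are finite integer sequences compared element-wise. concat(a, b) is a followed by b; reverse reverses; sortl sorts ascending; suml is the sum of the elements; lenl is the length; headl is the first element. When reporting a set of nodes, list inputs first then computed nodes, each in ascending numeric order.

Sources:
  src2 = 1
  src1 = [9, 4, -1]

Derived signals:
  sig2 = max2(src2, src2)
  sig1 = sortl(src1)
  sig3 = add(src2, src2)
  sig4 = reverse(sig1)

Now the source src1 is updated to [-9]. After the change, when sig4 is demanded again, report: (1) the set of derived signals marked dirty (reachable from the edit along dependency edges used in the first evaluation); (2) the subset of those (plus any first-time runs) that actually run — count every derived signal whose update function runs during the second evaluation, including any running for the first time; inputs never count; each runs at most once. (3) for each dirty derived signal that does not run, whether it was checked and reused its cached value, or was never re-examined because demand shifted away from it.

First demand of the output computes:
  sig1 = sortl([9, 4, -1]) = [-1, 4, 9]
  sig4 = reverse([-1, 4, 9]) = [9, 4, -1]

After the edit, cleaning proceeds:
  sig1: a read changed (src1 [9, 4, -1]->[-9]) — executes, giving [-9].
  sig4: a read changed (sig1 [-1, 4, 9]->[-9]) — executes, giving [-9].

The edit dirties: sig1, sig4.
2 derived signals run: sig1, sig4.
No dirty derived signal escaped a run.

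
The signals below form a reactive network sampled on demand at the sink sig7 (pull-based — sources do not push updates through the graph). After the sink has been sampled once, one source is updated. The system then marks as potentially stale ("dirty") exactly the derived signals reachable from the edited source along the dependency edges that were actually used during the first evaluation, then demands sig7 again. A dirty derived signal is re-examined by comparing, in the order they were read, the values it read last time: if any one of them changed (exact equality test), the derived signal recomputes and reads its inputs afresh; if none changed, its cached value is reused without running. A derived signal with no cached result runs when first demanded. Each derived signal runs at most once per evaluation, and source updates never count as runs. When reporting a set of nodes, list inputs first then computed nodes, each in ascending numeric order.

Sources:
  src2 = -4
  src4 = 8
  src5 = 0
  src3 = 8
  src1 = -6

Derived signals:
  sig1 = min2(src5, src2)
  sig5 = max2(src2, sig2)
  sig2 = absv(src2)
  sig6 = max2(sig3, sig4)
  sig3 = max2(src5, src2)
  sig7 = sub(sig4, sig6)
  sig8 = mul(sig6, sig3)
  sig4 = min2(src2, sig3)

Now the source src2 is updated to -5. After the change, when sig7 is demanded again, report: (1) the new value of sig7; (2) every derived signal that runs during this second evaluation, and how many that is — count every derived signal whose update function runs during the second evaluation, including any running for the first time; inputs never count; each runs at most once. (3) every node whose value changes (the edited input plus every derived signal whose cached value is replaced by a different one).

Initial pass — values computed on the first demand:
  sig3 = max2(0, -4) = 0
  sig4 = min2(-4, 0) = -4
  sig6 = max2(0, -4) = 0
  sig7 = sub(-4, 0) = -4

Second demand — change propagation:
  sig3: re-runs because src2 -4->-5; new result 0 (unchanged).
  sig4: re-runs because src2 -4->-5; new result -5.
  sig6: re-runs because sig4 -4->-5; new result 0 (unchanged).
  sig7: re-runs because sig4 -4->-5; new result -5.

sig7 now evaluates to -5.
Run set: sig3, sig4, sig6, sig7 (4 run).
Changed values: src2, sig4, sig7.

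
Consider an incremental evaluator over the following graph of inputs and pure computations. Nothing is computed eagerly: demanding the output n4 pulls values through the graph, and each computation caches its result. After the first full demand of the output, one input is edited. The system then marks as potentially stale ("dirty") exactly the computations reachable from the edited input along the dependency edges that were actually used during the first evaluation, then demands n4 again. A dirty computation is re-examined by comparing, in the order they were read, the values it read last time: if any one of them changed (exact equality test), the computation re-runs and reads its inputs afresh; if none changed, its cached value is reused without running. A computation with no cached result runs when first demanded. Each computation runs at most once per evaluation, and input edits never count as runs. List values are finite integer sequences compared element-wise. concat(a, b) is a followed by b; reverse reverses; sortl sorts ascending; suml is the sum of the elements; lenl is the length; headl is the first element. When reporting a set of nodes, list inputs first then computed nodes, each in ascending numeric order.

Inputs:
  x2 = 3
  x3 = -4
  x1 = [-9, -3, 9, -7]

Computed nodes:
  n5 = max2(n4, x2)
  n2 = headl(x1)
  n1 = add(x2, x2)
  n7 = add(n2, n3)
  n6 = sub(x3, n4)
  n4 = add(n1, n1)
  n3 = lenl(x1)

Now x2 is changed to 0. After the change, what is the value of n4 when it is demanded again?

n4 now evaluates to 0.

Initial pass — values computed on the first demand:
  n1 = add(3, 3) = 6
  n4 = add(6, 6) = 12

Second demand — change propagation:
  n1: re-runs because x2 3->0; x2 3->0; new result 0.
  n4: re-runs because n1 6->0; n1 6->0; new result 0.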